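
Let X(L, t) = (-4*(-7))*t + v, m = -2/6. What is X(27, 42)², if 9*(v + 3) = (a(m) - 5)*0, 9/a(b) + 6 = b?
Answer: 1375929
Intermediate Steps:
m = -⅓ (m = -2*⅙ = -⅓ ≈ -0.33333)
a(b) = 9/(-6 + b)
v = -3 (v = -3 + ((9/(-6 - ⅓) - 5)*0)/9 = -3 + ((9/(-19/3) - 5)*0)/9 = -3 + ((9*(-3/19) - 5)*0)/9 = -3 + ((-27/19 - 5)*0)/9 = -3 + (-122/19*0)/9 = -3 + (⅑)*0 = -3 + 0 = -3)
X(L, t) = -3 + 28*t (X(L, t) = (-4*(-7))*t - 3 = 28*t - 3 = -3 + 28*t)
X(27, 42)² = (-3 + 28*42)² = (-3 + 1176)² = 1173² = 1375929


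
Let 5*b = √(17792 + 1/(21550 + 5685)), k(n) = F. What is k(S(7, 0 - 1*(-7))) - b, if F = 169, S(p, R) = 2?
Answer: 169 - 3*√1466347896715/136175 ≈ 142.32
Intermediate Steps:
k(n) = 169
b = 3*√1466347896715/136175 (b = √(17792 + 1/(21550 + 5685))/5 = √(17792 + 1/27235)/5 = √(484565121/27235)/5 = (3*√1466347896715/27235)/5 = 3*√1466347896715/136175 ≈ 26.677)
k(S(7, 0 - 1*(-7))) - b = 169 - 3*√1466347896715/136175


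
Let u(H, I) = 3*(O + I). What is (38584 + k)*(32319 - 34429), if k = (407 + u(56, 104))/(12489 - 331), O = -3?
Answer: -494905756010/6079 ≈ -8.1412e+7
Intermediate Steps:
u(H, I) = -9 + 3*I (u(H, I) = 3*(-3 + I) = -9 + 3*I)
k = 355/6079 (k = (407 + (-9 + 3*104))/(12489 - 331) = (407 + (-9 + 312))/12158 = (407 + 303)*(1/12158) = 710*(1/12158) = 355/6079 ≈ 0.058398)
(38584 + k)*(32319 - 34429) = (38584 + 355/6079)*(32319 - 34429) = (234552491/6079)*(-2110) = -494905756010/6079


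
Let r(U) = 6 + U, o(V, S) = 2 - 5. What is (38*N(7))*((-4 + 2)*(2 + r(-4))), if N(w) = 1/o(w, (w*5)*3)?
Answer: 304/3 ≈ 101.33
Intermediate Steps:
o(V, S) = -3
N(w) = -⅓ (N(w) = 1/(-3) = -⅓)
(38*N(7))*((-4 + 2)*(2 + r(-4))) = (38*(-⅓))*((-4 + 2)*(2 + (6 - 4))) = -(-76)*(2 + 2)/3 = -(-76)*4/3 = -38/3*(-8) = 304/3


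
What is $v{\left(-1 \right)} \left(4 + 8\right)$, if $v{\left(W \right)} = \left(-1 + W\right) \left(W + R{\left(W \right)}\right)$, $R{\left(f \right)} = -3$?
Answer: $96$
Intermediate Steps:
$v{\left(W \right)} = \left(-1 + W\right) \left(-3 + W\right)$ ($v{\left(W \right)} = \left(-1 + W\right) \left(W - 3\right) = \left(-1 + W\right) \left(-3 + W\right)$)
$v{\left(-1 \right)} \left(4 + 8\right) = \left(3 + \left(-1\right)^{2} - -4\right) \left(4 + 8\right) = \left(3 + 1 + 4\right) 12 = 8 \cdot 12 = 96$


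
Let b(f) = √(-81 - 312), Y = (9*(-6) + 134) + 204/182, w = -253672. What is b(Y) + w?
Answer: -253672 + I*√393 ≈ -2.5367e+5 + 19.824*I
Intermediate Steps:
Y = 7382/91 (Y = (-54 + 134) + 204*(1/182) = 80 + 102/91 = 7382/91 ≈ 81.121)
b(f) = I*√393 (b(f) = √(-393) = I*√393)
b(Y) + w = I*√393 - 253672 = -253672 + I*√393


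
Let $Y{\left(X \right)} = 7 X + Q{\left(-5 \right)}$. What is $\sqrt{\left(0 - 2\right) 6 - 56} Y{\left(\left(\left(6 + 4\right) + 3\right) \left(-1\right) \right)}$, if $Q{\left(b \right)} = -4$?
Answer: $- 190 i \sqrt{17} \approx - 783.39 i$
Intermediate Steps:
$Y{\left(X \right)} = -4 + 7 X$ ($Y{\left(X \right)} = 7 X - 4 = -4 + 7 X$)
$\sqrt{\left(0 - 2\right) 6 - 56} Y{\left(\left(\left(6 + 4\right) + 3\right) \left(-1\right) \right)} = \sqrt{\left(0 - 2\right) 6 - 56} \left(-4 + 7 \left(\left(6 + 4\right) + 3\right) \left(-1\right)\right) = \sqrt{\left(-2\right) 6 - 56} \left(-4 + 7 \left(10 + 3\right) \left(-1\right)\right) = \sqrt{-12 - 56} \left(-4 + 7 \cdot 13 \left(-1\right)\right) = \sqrt{-68} \left(-4 + 7 \left(-13\right)\right) = 2 i \sqrt{17} \left(-4 - 91\right) = 2 i \sqrt{17} \left(-95\right) = - 190 i \sqrt{17}$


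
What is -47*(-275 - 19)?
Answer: 13818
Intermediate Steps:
-47*(-275 - 19) = -47*(-294) = 13818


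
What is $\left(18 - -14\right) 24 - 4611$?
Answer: $-3843$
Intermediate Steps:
$\left(18 - -14\right) 24 - 4611 = \left(18 + 14\right) 24 - 4611 = 32 \cdot 24 - 4611 = 768 - 4611 = -3843$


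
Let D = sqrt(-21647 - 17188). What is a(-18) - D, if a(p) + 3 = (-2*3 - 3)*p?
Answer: 159 - 3*I*sqrt(4315) ≈ 159.0 - 197.07*I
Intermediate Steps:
a(p) = -3 - 9*p (a(p) = -3 + (-2*3 - 3)*p = -3 + (-6 - 3)*p = -3 - 9*p)
D = 3*I*sqrt(4315) (D = sqrt(-38835) = 3*I*sqrt(4315) ≈ 197.07*I)
a(-18) - D = (-3 - 9*(-18)) - 3*I*sqrt(4315) = (-3 + 162) - 3*I*sqrt(4315) = 159 - 3*I*sqrt(4315)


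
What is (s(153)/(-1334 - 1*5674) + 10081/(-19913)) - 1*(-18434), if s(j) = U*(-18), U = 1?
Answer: 428733335787/23258384 ≈ 18434.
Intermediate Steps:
s(j) = -18 (s(j) = 1*(-18) = -18)
(s(153)/(-1334 - 1*5674) + 10081/(-19913)) - 1*(-18434) = (-18/(-1334 - 1*5674) + 10081/(-19913)) - 1*(-18434) = (-18/(-1334 - 5674) + 10081*(-1/19913)) + 18434 = (-18/(-7008) - 10081/19913) + 18434 = (-18*(-1/7008) - 10081/19913) + 18434 = (3/1168 - 10081/19913) + 18434 = -11714869/23258384 + 18434 = 428733335787/23258384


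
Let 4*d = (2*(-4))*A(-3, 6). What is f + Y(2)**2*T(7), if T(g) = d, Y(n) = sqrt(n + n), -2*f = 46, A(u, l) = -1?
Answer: -15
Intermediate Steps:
f = -23 (f = -1/2*46 = -23)
Y(n) = sqrt(2)*sqrt(n) (Y(n) = sqrt(2*n) = sqrt(2)*sqrt(n))
d = 2 (d = ((2*(-4))*(-1))/4 = (-8*(-1))/4 = (1/4)*8 = 2)
T(g) = 2
f + Y(2)**2*T(7) = -23 + (sqrt(2)*sqrt(2))**2*2 = -23 + 2**2*2 = -23 + 4*2 = -23 + 8 = -15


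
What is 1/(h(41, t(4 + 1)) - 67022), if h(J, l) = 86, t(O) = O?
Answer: -1/66936 ≈ -1.4940e-5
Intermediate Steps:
1/(h(41, t(4 + 1)) - 67022) = 1/(86 - 67022) = 1/(-66936) = -1/66936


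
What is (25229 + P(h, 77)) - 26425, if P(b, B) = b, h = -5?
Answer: -1201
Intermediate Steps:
(25229 + P(h, 77)) - 26425 = (25229 - 5) - 26425 = 25224 - 26425 = -1201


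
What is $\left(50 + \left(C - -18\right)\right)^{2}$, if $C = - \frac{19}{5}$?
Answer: $\frac{103041}{25} \approx 4121.6$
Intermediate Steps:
$C = - \frac{19}{5}$ ($C = \left(-19\right) \frac{1}{5} = - \frac{19}{5} \approx -3.8$)
$\left(50 + \left(C - -18\right)\right)^{2} = \left(50 - - \frac{71}{5}\right)^{2} = \left(50 + \left(- \frac{19}{5} + 18\right)\right)^{2} = \left(50 + \frac{71}{5}\right)^{2} = \left(\frac{321}{5}\right)^{2} = \frac{103041}{25}$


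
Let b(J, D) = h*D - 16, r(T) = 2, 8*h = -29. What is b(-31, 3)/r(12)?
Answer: -215/16 ≈ -13.438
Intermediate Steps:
h = -29/8 (h = (⅛)*(-29) = -29/8 ≈ -3.6250)
b(J, D) = -16 - 29*D/8 (b(J, D) = -29*D/8 - 16 = -16 - 29*D/8)
b(-31, 3)/r(12) = (-16 - 29/8*3)/2 = (-16 - 87/8)*(½) = -215/8*½ = -215/16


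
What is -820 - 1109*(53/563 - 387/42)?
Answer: 73257225/7882 ≈ 9294.3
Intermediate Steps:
-820 - 1109*(53/563 - 387/42) = -820 - 1109*(53*(1/563) - 387*1/42) = -820 - 1109*(53/563 - 129/14) = -820 - 1109*(-71885/7882) = -820 + 79720465/7882 = 73257225/7882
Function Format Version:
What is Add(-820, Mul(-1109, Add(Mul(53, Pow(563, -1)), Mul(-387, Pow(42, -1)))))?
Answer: Rational(73257225, 7882) ≈ 9294.3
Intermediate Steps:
Add(-820, Mul(-1109, Add(Mul(53, Pow(563, -1)), Mul(-387, Pow(42, -1))))) = Add(-820, Mul(-1109, Add(Mul(53, Rational(1, 563)), Mul(-387, Rational(1, 42))))) = Add(-820, Mul(-1109, Add(Rational(53, 563), Rational(-129, 14)))) = Add(-820, Mul(-1109, Rational(-71885, 7882))) = Add(-820, Rational(79720465, 7882)) = Rational(73257225, 7882)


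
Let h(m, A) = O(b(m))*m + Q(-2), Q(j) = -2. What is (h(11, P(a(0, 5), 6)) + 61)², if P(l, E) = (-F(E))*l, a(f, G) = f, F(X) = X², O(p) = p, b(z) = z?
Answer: 32400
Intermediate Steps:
P(l, E) = -l*E² (P(l, E) = (-E²)*l = -l*E²)
h(m, A) = -2 + m² (h(m, A) = m*m - 2 = m² - 2 = -2 + m²)
(h(11, P(a(0, 5), 6)) + 61)² = ((-2 + 11²) + 61)² = ((-2 + 121) + 61)² = (119 + 61)² = 180² = 32400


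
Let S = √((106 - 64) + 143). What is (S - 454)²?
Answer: (454 - √185)² ≈ 1.9395e+5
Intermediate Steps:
S = √185 (S = √(42 + 143) = √185 ≈ 13.601)
(S - 454)² = (√185 - 454)² = (-454 + √185)²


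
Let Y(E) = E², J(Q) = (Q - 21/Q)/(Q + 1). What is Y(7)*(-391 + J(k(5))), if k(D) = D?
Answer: -287287/15 ≈ -19152.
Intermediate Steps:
J(Q) = (Q - 21/Q)/(1 + Q)
Y(7)*(-391 + J(k(5))) = 7²*(-391 + (-21 + 5²)/(5*(1 + 5))) = 49*(-391 + (⅕)*(-21 + 25)/6) = 49*(-391 + (⅕)*(⅙)*4) = 49*(-391 + 2/15) = 49*(-5863/15) = -287287/15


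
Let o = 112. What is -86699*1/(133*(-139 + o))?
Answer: 86699/3591 ≈ 24.143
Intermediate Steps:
-86699*1/(133*(-139 + o)) = -86699*1/(133*(-139 + 112)) = -86699/((-27*133)) = -86699/(-3591) = -86699*(-1/3591) = 86699/3591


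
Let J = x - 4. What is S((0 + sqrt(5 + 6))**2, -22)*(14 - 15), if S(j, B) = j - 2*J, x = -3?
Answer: -25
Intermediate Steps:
J = -7 (J = -3 - 4 = -7)
S(j, B) = 14 + j (S(j, B) = j - 2*(-7) = j + 14 = 14 + j)
S((0 + sqrt(5 + 6))**2, -22)*(14 - 15) = (14 + (0 + sqrt(5 + 6))**2)*(14 - 15) = (14 + (0 + sqrt(11))**2)*(-1) = (14 + (sqrt(11))**2)*(-1) = (14 + 11)*(-1) = 25*(-1) = -25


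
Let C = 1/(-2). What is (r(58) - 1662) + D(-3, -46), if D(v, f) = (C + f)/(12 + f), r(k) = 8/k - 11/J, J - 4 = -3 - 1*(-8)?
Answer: -29492147/17748 ≈ -1661.7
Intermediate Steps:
C = -½ ≈ -0.50000
J = 9 (J = 4 + (-3 - 1*(-8)) = 4 + (-3 + 8) = 4 + 5 = 9)
r(k) = -11/9 + 8/k (r(k) = 8/k - 11/9 = -11/9 + 8/k)
D(v, f) = (-½ + f)/(12 + f)
(r(58) - 1662) + D(-3, -46) = ((-11/9 + 8/58) - 1662) + (-½ - 46)/(12 - 46) = ((-11/9 + 8*(1/58)) - 1662) - 93/2/(-34) = ((-11/9 + 4/29) - 1662) - 1/34*(-93/2) = (-283/261 - 1662) + 93/68 = -434065/261 + 93/68 = -29492147/17748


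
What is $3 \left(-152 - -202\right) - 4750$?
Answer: $-4600$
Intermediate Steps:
$3 \left(-152 - -202\right) - 4750 = 3 \left(-152 + 202\right) - 4750 = 3 \cdot 50 - 4750 = 150 - 4750 = -4600$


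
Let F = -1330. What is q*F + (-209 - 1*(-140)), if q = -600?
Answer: 797931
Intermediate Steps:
q*F + (-209 - 1*(-140)) = -600*(-1330) + (-209 - 1*(-140)) = 798000 + (-209 + 140) = 798000 - 69 = 797931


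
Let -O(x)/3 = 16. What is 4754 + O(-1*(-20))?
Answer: 4706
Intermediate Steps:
O(x) = -48 (O(x) = -3*16 = -48)
4754 + O(-1*(-20)) = 4754 - 48 = 4706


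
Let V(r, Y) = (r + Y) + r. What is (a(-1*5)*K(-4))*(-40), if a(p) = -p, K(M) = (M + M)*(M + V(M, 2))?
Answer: -16000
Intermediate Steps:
V(r, Y) = Y + 2*r (V(r, Y) = (Y + r) + r = Y + 2*r)
K(M) = 2*M*(2 + 3*M) (K(M) = (M + M)*(M + (2 + 2*M)) = (2*M)*(2 + 3*M) = 2*M*(2 + 3*M))
(a(-1*5)*K(-4))*(-40) = ((-(-1)*5)*(2*(-4)*(2 + 3*(-4))))*(-40) = ((-1*(-5))*(2*(-4)*(2 - 12)))*(-40) = (5*(2*(-4)*(-10)))*(-40) = (5*80)*(-40) = 400*(-40) = -16000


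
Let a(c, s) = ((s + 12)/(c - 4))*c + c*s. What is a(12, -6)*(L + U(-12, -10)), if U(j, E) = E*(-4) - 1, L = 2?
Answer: -2583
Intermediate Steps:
a(c, s) = c*s + c*(12 + s)/(-4 + c) (a(c, s) = ((12 + s)/(-4 + c))*c + c*s = c*(12 + s)/(-4 + c) + c*s = c*s + c*(12 + s)/(-4 + c))
U(j, E) = -1 - 4*E (U(j, E) = -4*E - 1 = -1 - 4*E)
a(12, -6)*(L + U(-12, -10)) = (12*(12 - 3*(-6) + 12*(-6))/(-4 + 12))*(2 + (-1 - 4*(-10))) = (12*(12 + 18 - 72)/8)*(2 + (-1 + 40)) = (12*(1/8)*(-42))*(2 + 39) = -63*41 = -2583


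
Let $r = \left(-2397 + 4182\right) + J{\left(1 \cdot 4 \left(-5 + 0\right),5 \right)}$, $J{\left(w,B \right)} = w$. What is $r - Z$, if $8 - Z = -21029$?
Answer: $-19272$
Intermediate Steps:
$Z = 21037$ ($Z = 8 - -21029 = 8 + 21029 = 21037$)
$r = 1765$ ($r = \left(-2397 + 4182\right) + 1 \cdot 4 \left(-5 + 0\right) = 1785 + 4 \left(-5\right) = 1785 - 20 = 1765$)
$r - Z = 1765 - 21037 = -19272$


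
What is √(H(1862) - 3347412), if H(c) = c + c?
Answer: 2*I*√835922 ≈ 1828.6*I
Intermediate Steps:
H(c) = 2*c
√(H(1862) - 3347412) = √(2*1862 - 3347412) = √(3724 - 3347412) = √(-3343688) = 2*I*√835922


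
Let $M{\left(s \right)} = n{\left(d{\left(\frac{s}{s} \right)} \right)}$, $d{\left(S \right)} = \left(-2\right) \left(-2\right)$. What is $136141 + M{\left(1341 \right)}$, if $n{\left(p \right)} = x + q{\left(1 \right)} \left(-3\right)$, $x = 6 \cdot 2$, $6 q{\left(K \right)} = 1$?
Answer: $\frac{272305}{2} \approx 1.3615 \cdot 10^{5}$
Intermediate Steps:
$q{\left(K \right)} = \frac{1}{6}$ ($q{\left(K \right)} = \frac{1}{6} \cdot 1 = \frac{1}{6}$)
$x = 12$
$d{\left(S \right)} = 4$
$n{\left(p \right)} = \frac{23}{2}$ ($n{\left(p \right)} = 12 + \frac{1}{6} \left(-3\right) = 12 - \frac{1}{2} = \frac{23}{2}$)
$M{\left(s \right)} = \frac{23}{2}$
$136141 + M{\left(1341 \right)} = 136141 + \frac{23}{2} = \frac{272305}{2}$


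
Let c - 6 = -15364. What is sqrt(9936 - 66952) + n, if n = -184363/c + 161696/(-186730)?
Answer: 15971387911/1433899670 + 2*I*sqrt(14254) ≈ 11.138 + 238.78*I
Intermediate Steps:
c = -15358 (c = 6 - 15364 = -15358)
n = 15971387911/1433899670 (n = -184363/(-15358) + 161696/(-186730) = -184363*(-1/15358) + 161696*(-1/186730) = 184363/15358 - 80848/93365 = 15971387911/1433899670 ≈ 11.138)
sqrt(9936 - 66952) + n = sqrt(9936 - 66952) + 15971387911/1433899670 = sqrt(-57016) + 15971387911/1433899670 = 2*I*sqrt(14254) + 15971387911/1433899670 = 15971387911/1433899670 + 2*I*sqrt(14254)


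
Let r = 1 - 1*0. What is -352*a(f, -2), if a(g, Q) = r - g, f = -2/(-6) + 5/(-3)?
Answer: -2464/3 ≈ -821.33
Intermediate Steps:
f = -4/3 (f = -2*(-⅙) + 5*(-⅓) = ⅓ - 5/3 = -4/3 ≈ -1.3333)
r = 1 (r = 1 + 0 = 1)
a(g, Q) = 1 - g
-352*a(f, -2) = -352*(1 - 1*(-4/3)) = -352*(1 + 4/3) = -352*7/3 = -2464/3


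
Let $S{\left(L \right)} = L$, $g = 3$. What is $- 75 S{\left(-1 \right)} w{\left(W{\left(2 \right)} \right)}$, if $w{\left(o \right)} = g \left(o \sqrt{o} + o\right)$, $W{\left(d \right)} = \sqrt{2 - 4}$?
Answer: $225 i \sqrt{2} + 225 \cdot 2^{\frac{3}{4}} i^{\frac{3}{2}} \approx -267.57 + 585.77 i$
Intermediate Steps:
$W{\left(d \right)} = i \sqrt{2}$ ($W{\left(d \right)} = \sqrt{-2} = i \sqrt{2}$)
$w{\left(o \right)} = 3 o + 3 o^{\frac{3}{2}}$ ($w{\left(o \right)} = 3 \left(o \sqrt{o} + o\right) = 3 \left(o^{\frac{3}{2}} + o\right) = 3 \left(o + o^{\frac{3}{2}}\right) = 3 o + 3 o^{\frac{3}{2}}$)
$- 75 S{\left(-1 \right)} w{\left(W{\left(2 \right)} \right)} = \left(-75\right) \left(-1\right) \left(3 i \sqrt{2} + 3 \left(i \sqrt{2}\right)^{\frac{3}{2}}\right) = 75 \left(3 i \sqrt{2} + 3 \cdot 2^{\frac{3}{4}} i^{\frac{3}{2}}\right) = 225 i \sqrt{2} + 225 \cdot 2^{\frac{3}{4}} i^{\frac{3}{2}}$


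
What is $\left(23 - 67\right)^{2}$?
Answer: $1936$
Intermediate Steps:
$\left(23 - 67\right)^{2} = \left(-44\right)^{2} = 1936$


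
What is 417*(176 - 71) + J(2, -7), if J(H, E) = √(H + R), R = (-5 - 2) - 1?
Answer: 43785 + I*√6 ≈ 43785.0 + 2.4495*I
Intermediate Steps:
R = -8 (R = -7 - 1 = -8)
J(H, E) = √(-8 + H) (J(H, E) = √(H - 8) = √(-8 + H))
417*(176 - 71) + J(2, -7) = 417*(176 - 71) + √(-8 + 2) = 417*105 + √(-6) = 43785 + I*√6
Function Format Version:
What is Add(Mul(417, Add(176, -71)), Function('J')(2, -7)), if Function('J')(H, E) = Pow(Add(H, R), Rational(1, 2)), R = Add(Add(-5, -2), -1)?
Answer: Add(43785, Mul(I, Pow(6, Rational(1, 2)))) ≈ Add(43785., Mul(2.4495, I))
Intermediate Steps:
R = -8 (R = Add(-7, -1) = -8)
Function('J')(H, E) = Pow(Add(-8, H), Rational(1, 2)) (Function('J')(H, E) = Pow(Add(H, -8), Rational(1, 2)) = Pow(Add(-8, H), Rational(1, 2)))
Add(Mul(417, Add(176, -71)), Function('J')(2, -7)) = Add(Mul(417, Add(176, -71)), Pow(Add(-8, 2), Rational(1, 2))) = Add(Mul(417, 105), Pow(-6, Rational(1, 2))) = Add(43785, Mul(I, Pow(6, Rational(1, 2))))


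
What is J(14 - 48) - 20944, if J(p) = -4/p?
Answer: -356046/17 ≈ -20944.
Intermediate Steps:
J(14 - 48) - 20944 = -4/(14 - 48) - 20944 = -4/(-34) - 20944 = -4*(-1/34) - 20944 = 2/17 - 20944 = -356046/17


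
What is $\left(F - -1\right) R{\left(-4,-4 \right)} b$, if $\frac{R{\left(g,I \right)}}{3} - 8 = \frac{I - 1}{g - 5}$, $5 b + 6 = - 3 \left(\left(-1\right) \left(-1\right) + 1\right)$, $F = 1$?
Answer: $- \frac{616}{5} \approx -123.2$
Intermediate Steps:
$b = - \frac{12}{5}$ ($b = - \frac{6}{5} + \frac{\left(-3\right) \left(\left(-1\right) \left(-1\right) + 1\right)}{5} = - \frac{6}{5} + \frac{\left(-3\right) \left(1 + 1\right)}{5} = - \frac{6}{5} + \frac{\left(-3\right) 2}{5} = - \frac{6}{5} + \frac{1}{5} \left(-6\right) = - \frac{6}{5} - \frac{6}{5} = - \frac{12}{5} \approx -2.4$)
$R{\left(g,I \right)} = 24 + \frac{3 \left(-1 + I\right)}{-5 + g}$ ($R{\left(g,I \right)} = 24 + 3 \frac{I - 1}{g - 5} = 24 + 3 \frac{-1 + I}{-5 + g} = 24 + \frac{3 \left(-1 + I\right)}{-5 + g}$)
$\left(F - -1\right) R{\left(-4,-4 \right)} b = \left(1 - -1\right) \frac{3 \left(-41 - 4 + 8 \left(-4\right)\right)}{-5 - 4} \left(- \frac{12}{5}\right) = \left(1 + 1\right) \frac{3 \left(-41 - 4 - 32\right)}{-9} \left(- \frac{12}{5}\right) = 2 \cdot 3 \left(- \frac{1}{9}\right) \left(-77\right) \left(- \frac{12}{5}\right) = 2 \cdot \frac{77}{3} \left(- \frac{12}{5}\right) = \frac{154}{3} \left(- \frac{12}{5}\right) = - \frac{616}{5}$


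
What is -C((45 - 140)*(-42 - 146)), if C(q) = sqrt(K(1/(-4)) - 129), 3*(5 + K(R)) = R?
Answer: -I*sqrt(4827)/6 ≈ -11.579*I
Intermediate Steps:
K(R) = -5 + R/3
C(q) = I*sqrt(4827)/6 (C(q) = sqrt((-5 + (1/3)/(-4)) - 129) = sqrt((-5 + (1/3)*(-1/4)) - 129) = sqrt((-5 - 1/12) - 129) = sqrt(-61/12 - 129) = sqrt(-1609/12) = I*sqrt(4827)/6)
-C((45 - 140)*(-42 - 146)) = -I*sqrt(4827)/6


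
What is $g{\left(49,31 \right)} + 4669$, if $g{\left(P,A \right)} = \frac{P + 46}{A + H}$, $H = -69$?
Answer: $\frac{9333}{2} \approx 4666.5$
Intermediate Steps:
$g{\left(P,A \right)} = \frac{46 + P}{-69 + A}$ ($g{\left(P,A \right)} = \frac{P + 46}{A - 69} = \frac{46 + P}{-69 + A}$)
$g{\left(49,31 \right)} + 4669 = \frac{46 + 49}{-69 + 31} + 4669 = \frac{1}{-38} \cdot 95 + 4669 = \left(- \frac{1}{38}\right) 95 + 4669 = - \frac{5}{2} + 4669 = \frac{9333}{2}$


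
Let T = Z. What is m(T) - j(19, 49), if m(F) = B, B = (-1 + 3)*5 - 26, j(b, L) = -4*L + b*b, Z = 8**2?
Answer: -181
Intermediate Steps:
Z = 64
T = 64
j(b, L) = b**2 - 4*L (j(b, L) = -4*L + b**2 = b**2 - 4*L)
B = -16 (B = 2*5 - 26 = 10 - 26 = -16)
m(F) = -16
m(T) - j(19, 49) = -16 - (19**2 - 4*49) = -16 - (361 - 196) = -16 - 1*165 = -16 - 165 = -181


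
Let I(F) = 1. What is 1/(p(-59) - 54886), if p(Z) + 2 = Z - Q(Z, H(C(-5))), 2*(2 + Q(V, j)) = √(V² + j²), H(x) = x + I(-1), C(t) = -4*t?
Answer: -2970/163186597 + √3922/6037904089 ≈ -1.8190e-5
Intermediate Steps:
H(x) = 1 + x (H(x) = x + 1 = 1 + x)
Q(V, j) = -2 + √(V² + j²)/2
p(Z) = Z - √(441 + Z²)/2 (p(Z) = -2 + (Z - (-2 + √(Z² + (1 - 4*(-5))²)/2)) = -2 + (Z - (-2 + √(Z² + (1 + 20)²)/2)) = -2 + (Z - (-2 + √(Z² + 21²)/2)) = -2 + (Z - (-2 + √(Z² + 441)/2)) = -2 + (Z - (-2 + √(441 + Z²)/2)) = -2 + (Z + (2 - √(441 + Z²)/2)) = -2 + (2 + Z - √(441 + Z²)/2) = Z - √(441 + Z²)/2)
1/(p(-59) - 54886) = 1/((-59 - √(441 + (-59)²)/2) - 54886) = 1/((-59 - √(441 + 3481)/2) - 54886) = 1/((-59 - √3922/2) - 54886) = 1/(-54945 - √3922/2)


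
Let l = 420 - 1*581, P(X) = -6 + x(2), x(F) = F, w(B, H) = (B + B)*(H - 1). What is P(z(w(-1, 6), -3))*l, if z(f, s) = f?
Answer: 644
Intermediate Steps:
w(B, H) = 2*B*(-1 + H) (w(B, H) = (2*B)*(-1 + H) = 2*B*(-1 + H))
P(X) = -4 (P(X) = -6 + 2 = -4)
l = -161 (l = 420 - 581 = -161)
P(z(w(-1, 6), -3))*l = -4*(-161) = 644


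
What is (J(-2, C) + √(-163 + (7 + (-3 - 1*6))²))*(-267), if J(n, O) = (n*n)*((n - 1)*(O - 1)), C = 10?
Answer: 28836 - 267*I*√159 ≈ 28836.0 - 3366.7*I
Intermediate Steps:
J(n, O) = n²*(-1 + O)*(-1 + n) (J(n, O) = n²*((-1 + n)*(-1 + O)) = n²*((-1 + O)*(-1 + n)) = n²*(-1 + O)*(-1 + n))
(J(-2, C) + √(-163 + (7 + (-3 - 1*6))²))*(-267) = ((-2)²*(1 - 1*10 - 1*(-2) + 10*(-2)) + √(-163 + (7 + (-3 - 1*6))²))*(-267) = (4*(1 - 10 + 2 - 20) + √(-163 + (7 + (-3 - 6))²))*(-267) = (4*(-27) + √(-163 + (7 - 9)²))*(-267) = (-108 + √(-163 + (-2)²))*(-267) = (-108 + √(-163 + 4))*(-267) = (-108 + √(-159))*(-267) = (-108 + I*√159)*(-267) = 28836 - 267*I*√159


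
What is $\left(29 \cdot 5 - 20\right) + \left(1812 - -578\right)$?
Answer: $2515$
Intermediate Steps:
$\left(29 \cdot 5 - 20\right) + \left(1812 - -578\right) = \left(145 - 20\right) + \left(1812 + 578\right) = 125 + 2390 = 2515$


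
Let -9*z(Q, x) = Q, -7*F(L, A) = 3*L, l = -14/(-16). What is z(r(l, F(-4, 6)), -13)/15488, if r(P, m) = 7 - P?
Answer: -49/1115136 ≈ -4.3941e-5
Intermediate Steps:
l = 7/8 (l = -14*(-1/16) = 7/8 ≈ 0.87500)
F(L, A) = -3*L/7
z(Q, x) = -Q/9
z(r(l, F(-4, 6)), -13)/15488 = -(7 - 1*7/8)/9/15488 = -(7 - 7/8)/9*(1/15488) = -⅑*49/8*(1/15488) = -49/72*1/15488 = -49/1115136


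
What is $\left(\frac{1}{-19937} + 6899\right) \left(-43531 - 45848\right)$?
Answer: $- \frac{12293666910198}{19937} \approx -6.1663 \cdot 10^{8}$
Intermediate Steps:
$\left(\frac{1}{-19937} + 6899\right) \left(-43531 - 45848\right) = \left(- \frac{1}{19937} + 6899\right) \left(-89379\right) = \frac{137545362}{19937} \left(-89379\right) = - \frac{12293666910198}{19937}$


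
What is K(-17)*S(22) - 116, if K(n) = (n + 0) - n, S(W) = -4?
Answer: -116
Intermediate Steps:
K(n) = 0 (K(n) = n - n = 0)
K(-17)*S(22) - 116 = 0*(-4) - 116 = 0 - 116 = -116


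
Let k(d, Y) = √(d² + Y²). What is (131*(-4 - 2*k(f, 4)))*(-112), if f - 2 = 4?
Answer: 58688 + 58688*√13 ≈ 2.7029e+5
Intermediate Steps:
f = 6 (f = 2 + 4 = 6)
k(d, Y) = √(Y² + d²)
(131*(-4 - 2*k(f, 4)))*(-112) = (131*(-4 - 2*√(4² + 6²)))*(-112) = (131*(-4 - 2*√(16 + 36)))*(-112) = (131*(-4 - 4*√13))*(-112) = (-524 - 524*√13)*(-112) = 58688 + 58688*√13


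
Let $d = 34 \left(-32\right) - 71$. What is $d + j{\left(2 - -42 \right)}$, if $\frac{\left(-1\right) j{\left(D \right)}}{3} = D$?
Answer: $-1291$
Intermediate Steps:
$j{\left(D \right)} = - 3 D$
$d = -1159$ ($d = -1088 - 71 = -1159$)
$d + j{\left(2 - -42 \right)} = -1159 - 3 \left(2 - -42\right) = -1159 - 3 \left(2 + 42\right) = -1159 - 132 = -1291$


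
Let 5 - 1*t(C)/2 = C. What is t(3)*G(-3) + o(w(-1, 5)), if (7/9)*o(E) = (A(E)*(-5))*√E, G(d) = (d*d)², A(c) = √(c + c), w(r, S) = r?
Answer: 324 + 45*√2/7 ≈ 333.09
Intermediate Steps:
A(c) = √2*√c (A(c) = √(2*c) = √2*√c)
t(C) = 10 - 2*C
G(d) = d⁴ (G(d) = (d²)² = d⁴)
o(E) = -45*E*√2/7 (o(E) = 9*(((√2*√E)*(-5))*√E)/7 = 9*((-5*√2*√E)*√E)/7 = 9*(-5*E*√2)/7 = -45*E*√2/7)
t(3)*G(-3) + o(w(-1, 5)) = (10 - 2*3)*(-3)⁴ - 45/7*(-1)*√2 = (10 - 6)*81 + 45*√2/7 = 4*81 + 45*√2/7 = 324 + 45*√2/7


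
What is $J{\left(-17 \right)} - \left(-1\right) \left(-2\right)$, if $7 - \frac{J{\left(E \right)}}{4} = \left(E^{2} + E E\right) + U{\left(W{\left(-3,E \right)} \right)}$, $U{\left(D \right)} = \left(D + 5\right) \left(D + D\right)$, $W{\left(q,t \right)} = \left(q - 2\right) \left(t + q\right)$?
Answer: $-86286$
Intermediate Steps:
$W{\left(q,t \right)} = \left(-2 + q\right) \left(q + t\right)$
$U{\left(D \right)} = 2 D \left(5 + D\right)$ ($U{\left(D \right)} = \left(5 + D\right) 2 D = 2 D \left(5 + D\right)$)
$J{\left(E \right)} = 28 - 8 E^{2} - 8 \left(15 - 5 E\right) \left(20 - 5 E\right)$ ($J{\left(E \right)} = 28 - 4 \left(\left(E^{2} + E E\right) + 2 \left(\left(-3\right)^{2} - -6 - 2 E - 3 E\right) \left(5 - \left(-6 - 9 + 5 E\right)\right)\right) = 28 - 4 \left(\left(E^{2} + E^{2}\right) + 2 \left(9 + 6 - 2 E - 3 E\right) \left(5 + \left(9 + 6 - 2 E - 3 E\right)\right)\right) = 28 - 4 \left(2 E^{2} + 2 \left(15 - 5 E\right) \left(5 - \left(-15 + 5 E\right)\right)\right) = 28 - 4 \left(2 E^{2} + 2 \left(15 - 5 E\right) \left(20 - 5 E\right)\right) = 28 - \left(8 E^{2} + 8 \left(15 - 5 E\right) \left(20 - 5 E\right)\right) = 28 - 8 E^{2} - 8 \left(15 - 5 E\right) \left(20 - 5 E\right)$)
$J{\left(-17 \right)} - \left(-1\right) \left(-2\right) = \left(-2372 - 208 \left(-17\right)^{2} + 1400 \left(-17\right)\right) - \left(-1\right) \left(-2\right) = \left(-2372 - 60112 - 23800\right) - 2 = -86284 - 2 = -86286$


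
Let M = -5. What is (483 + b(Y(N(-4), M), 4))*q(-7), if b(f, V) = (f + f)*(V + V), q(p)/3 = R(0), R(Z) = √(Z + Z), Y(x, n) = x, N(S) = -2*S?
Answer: 0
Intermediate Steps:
R(Z) = √2*√Z (R(Z) = √(2*Z) = √2*√Z)
q(p) = 0 (q(p) = 3*(√2*√0) = 3*(√2*0) = 3*0 = 0)
b(f, V) = 4*V*f (b(f, V) = (2*f)*(2*V) = 4*V*f)
(483 + b(Y(N(-4), M), 4))*q(-7) = (483 + 4*4*(-2*(-4)))*0 = (483 + 4*4*8)*0 = (483 + 128)*0 = 611*0 = 0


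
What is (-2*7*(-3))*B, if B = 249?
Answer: 10458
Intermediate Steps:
(-2*7*(-3))*B = (-2*7*(-3))*249 = -14*(-3)*249 = 42*249 = 10458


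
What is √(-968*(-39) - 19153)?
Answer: √18599 ≈ 136.38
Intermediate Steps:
√(-968*(-39) - 19153) = √(37752 - 19153) = √18599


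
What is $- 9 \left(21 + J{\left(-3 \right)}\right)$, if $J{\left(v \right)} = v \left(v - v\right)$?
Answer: $-189$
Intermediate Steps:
$J{\left(v \right)} = 0$ ($J{\left(v \right)} = v 0 = 0$)
$- 9 \left(21 + J{\left(-3 \right)}\right) = - 9 \left(21 + 0\right) = \left(-9\right) 21 = -189$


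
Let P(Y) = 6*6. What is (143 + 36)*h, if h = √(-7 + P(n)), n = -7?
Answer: 179*√29 ≈ 963.94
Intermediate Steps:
P(Y) = 36
h = √29 (h = √(-7 + 36) = √29 ≈ 5.3852)
(143 + 36)*h = (143 + 36)*√29 = 179*√29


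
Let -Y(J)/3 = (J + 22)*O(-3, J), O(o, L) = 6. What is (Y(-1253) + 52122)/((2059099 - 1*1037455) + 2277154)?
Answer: 37140/1649399 ≈ 0.022517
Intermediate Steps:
Y(J) = -396 - 18*J (Y(J) = -3*(J + 22)*6 = -3*(22 + J)*6 = -3*(132 + 6*J) = -396 - 18*J)
(Y(-1253) + 52122)/((2059099 - 1*1037455) + 2277154) = ((-396 - 18*(-1253)) + 52122)/((2059099 - 1*1037455) + 2277154) = ((-396 + 22554) + 52122)/((2059099 - 1037455) + 2277154) = (22158 + 52122)/(1021644 + 2277154) = 74280/3298798 = 74280*(1/3298798) = 37140/1649399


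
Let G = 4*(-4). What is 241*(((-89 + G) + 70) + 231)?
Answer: 47236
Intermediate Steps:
G = -16
241*(((-89 + G) + 70) + 231) = 241*(((-89 - 16) + 70) + 231) = 241*((-105 + 70) + 231) = 241*(-35 + 231) = 241*196 = 47236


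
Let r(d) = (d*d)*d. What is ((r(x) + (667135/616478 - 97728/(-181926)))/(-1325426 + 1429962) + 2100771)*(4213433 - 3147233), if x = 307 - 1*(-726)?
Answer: 183276844598342222110553525/81417120688782 ≈ 2.2511e+12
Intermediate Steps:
x = 1033 (x = 307 + 726 = 1033)
r(d) = d**3 (r(d) = d**2*d = d**3)
((r(x) + (667135/616478 - 97728/(-181926)))/(-1325426 + 1429962) + 2100771)*(4213433 - 3147233) = ((1033**3 + (667135/616478 - 97728/(-181926)))/(-1325426 + 1429962) + 2100771)*(4213433 - 3147233) = ((1102302937 + (667135*(1/616478) - 97728*(-1/181926)))/104536 + 2100771)*1066200 = ((1102302937 + (667135/616478 + 16288/30321))*(1/104536) + 2100771)*1066200 = ((1102302937 + 30269393999/18692229438)*(1/104536) + 2100771)*1066200 = ((20604499438854653405/18692229438)*(1/104536) + 2100771)*1066200 = (20604499438854653405/1954010896530768 + 2100771)*1066200 = (4125533924554692675533/1954010896530768)*1066200 = 183276844598342222110553525/81417120688782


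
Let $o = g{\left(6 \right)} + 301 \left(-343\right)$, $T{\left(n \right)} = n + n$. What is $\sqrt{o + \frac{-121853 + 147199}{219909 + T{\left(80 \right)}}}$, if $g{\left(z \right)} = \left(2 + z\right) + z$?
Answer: $\frac{i \sqrt{5202302337195}}{7099} \approx 321.29 i$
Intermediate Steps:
$T{\left(n \right)} = 2 n$
$g{\left(z \right)} = 2 + 2 z$
$o = -103229$ ($o = \left(2 + 2 \cdot 6\right) + 301 \left(-343\right) = \left(2 + 12\right) - 103243 = 14 - 103243 = -103229$)
$\sqrt{o + \frac{-121853 + 147199}{219909 + T{\left(80 \right)}}} = \sqrt{-103229 + \frac{-121853 + 147199}{219909 + 2 \cdot 80}} = \sqrt{-103229 + \frac{25346}{219909 + 160}} = \sqrt{-103229 + \frac{25346}{220069}} = \sqrt{- \frac{22717477455}{220069}} = \frac{i \sqrt{5202302337195}}{7099}$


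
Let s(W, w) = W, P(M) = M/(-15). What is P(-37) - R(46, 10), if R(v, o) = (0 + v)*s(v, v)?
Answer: -31703/15 ≈ -2113.5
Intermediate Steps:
P(M) = -M/15 (P(M) = M*(-1/15) = -M/15)
R(v, o) = v**2 (R(v, o) = (0 + v)*v = v*v = v**2)
P(-37) - R(46, 10) = -1/15*(-37) - 1*46**2 = 37/15 - 1*2116 = 37/15 - 2116 = -31703/15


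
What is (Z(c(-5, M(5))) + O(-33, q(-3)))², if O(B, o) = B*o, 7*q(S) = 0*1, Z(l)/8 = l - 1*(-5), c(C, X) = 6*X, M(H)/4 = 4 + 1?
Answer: 1000000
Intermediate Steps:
M(H) = 20 (M(H) = 4*(4 + 1) = 4*5 = 20)
Z(l) = 40 + 8*l (Z(l) = 8*(l - 1*(-5)) = 8*(l + 5) = 8*(5 + l) = 40 + 8*l)
q(S) = 0 (q(S) = (0*1)/7 = (⅐)*0 = 0)
(Z(c(-5, M(5))) + O(-33, q(-3)))² = ((40 + 8*(6*20)) - 33*0)² = ((40 + 8*120) + 0)² = ((40 + 960) + 0)² = (1000 + 0)² = 1000² = 1000000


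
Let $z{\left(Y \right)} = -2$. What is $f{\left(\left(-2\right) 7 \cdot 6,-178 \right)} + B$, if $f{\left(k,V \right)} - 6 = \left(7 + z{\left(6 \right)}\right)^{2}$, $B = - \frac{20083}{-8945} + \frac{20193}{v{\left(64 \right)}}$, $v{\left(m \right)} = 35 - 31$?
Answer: $\frac{181815897}{35780} \approx 5081.5$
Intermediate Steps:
$v{\left(m \right)} = 4$
$B = \frac{180706717}{35780}$ ($B = - \frac{20083}{-8945} + \frac{20193}{4} = \left(-20083\right) \left(- \frac{1}{8945}\right) + 20193 \cdot \frac{1}{4} = \frac{20083}{8945} + \frac{20193}{4} = \frac{180706717}{35780} \approx 5050.5$)
$f{\left(k,V \right)} = 31$ ($f{\left(k,V \right)} = 6 + \left(7 - 2\right)^{2} = 6 + 5^{2} = 6 + 25 = 31$)
$f{\left(\left(-2\right) 7 \cdot 6,-178 \right)} + B = 31 + \frac{180706717}{35780} = \frac{181815897}{35780}$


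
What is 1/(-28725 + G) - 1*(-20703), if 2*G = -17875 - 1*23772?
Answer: 2051605189/99097 ≈ 20703.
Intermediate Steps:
G = -41647/2 (G = (-17875 - 1*23772)/2 = (-17875 - 23772)/2 = (1/2)*(-41647) = -41647/2 ≈ -20824.)
1/(-28725 + G) - 1*(-20703) = 1/(-28725 - 41647/2) - 1*(-20703) = 1/(-99097/2) + 20703 = -2/99097 + 20703 = 2051605189/99097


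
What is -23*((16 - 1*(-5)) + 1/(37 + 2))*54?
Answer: -339480/13 ≈ -26114.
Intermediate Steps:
-23*((16 - 1*(-5)) + 1/(37 + 2))*54 = -23*((16 + 5) + 1/39)*54 = -23*(21 + 1/39)*54 = -23*820/39*54 = -18860/39*54 = -339480/13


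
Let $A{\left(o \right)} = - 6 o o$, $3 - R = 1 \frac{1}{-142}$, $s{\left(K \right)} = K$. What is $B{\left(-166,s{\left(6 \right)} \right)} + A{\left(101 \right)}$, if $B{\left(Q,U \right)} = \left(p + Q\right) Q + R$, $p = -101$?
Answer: $- \frac{2397101}{142} \approx -16881.0$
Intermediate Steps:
$R = \frac{427}{142}$ ($R = 3 - 1 \frac{1}{-142} = 3 - 1 \left(- \frac{1}{142}\right) = 3 - - \frac{1}{142} = 3 + \frac{1}{142} = \frac{427}{142} \approx 3.007$)
$B{\left(Q,U \right)} = \frac{427}{142} + Q \left(-101 + Q\right)$ ($B{\left(Q,U \right)} = \left(-101 + Q\right) Q + \frac{427}{142} = Q \left(-101 + Q\right) + \frac{427}{142} = \frac{427}{142} + Q \left(-101 + Q\right)$)
$A{\left(o \right)} = - 6 o^{2}$
$B{\left(-166,s{\left(6 \right)} \right)} + A{\left(101 \right)} = \left(\frac{427}{142} + \left(-166\right)^{2} - -16766\right) - 6 \cdot 101^{2} = \left(\frac{427}{142} + 27556 + 16766\right) - 61206 = \frac{6294151}{142} - 61206 = - \frac{2397101}{142}$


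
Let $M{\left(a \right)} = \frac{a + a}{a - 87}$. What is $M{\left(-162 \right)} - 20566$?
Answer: $- \frac{1706870}{83} \approx -20565.0$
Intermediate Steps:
$M{\left(a \right)} = \frac{2 a}{-87 + a}$
$M{\left(-162 \right)} - 20566 = 2 \left(-162\right) \frac{1}{-87 - 162} - 20566 = 2 \left(-162\right) \frac{1}{-249} - 20566 = 2 \left(-162\right) \left(- \frac{1}{249}\right) - 20566 = \frac{108}{83} - 20566 = - \frac{1706870}{83}$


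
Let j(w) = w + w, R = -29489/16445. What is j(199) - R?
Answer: 6574599/16445 ≈ 399.79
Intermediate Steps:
R = -29489/16445 (R = -29489*1/16445 = -29489/16445 ≈ -1.7932)
j(w) = 2*w
j(199) - R = 2*199 - 1*(-29489/16445) = 398 + 29489/16445 = 6574599/16445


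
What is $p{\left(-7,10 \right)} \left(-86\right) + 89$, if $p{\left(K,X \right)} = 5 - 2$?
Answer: $-169$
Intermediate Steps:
$p{\left(K,X \right)} = 3$
$p{\left(-7,10 \right)} \left(-86\right) + 89 = 3 \left(-86\right) + 89 = -258 + 89 = -169$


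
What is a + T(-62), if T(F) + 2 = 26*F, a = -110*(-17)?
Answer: 256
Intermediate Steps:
a = 1870
T(F) = -2 + 26*F
a + T(-62) = 1870 + (-2 + 26*(-62)) = 1870 + (-2 - 1612) = 1870 - 1614 = 256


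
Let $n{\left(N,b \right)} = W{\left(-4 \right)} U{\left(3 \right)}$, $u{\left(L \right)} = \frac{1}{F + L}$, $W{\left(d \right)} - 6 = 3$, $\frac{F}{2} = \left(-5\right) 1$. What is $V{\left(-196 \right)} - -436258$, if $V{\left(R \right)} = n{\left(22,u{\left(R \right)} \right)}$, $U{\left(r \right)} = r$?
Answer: $436285$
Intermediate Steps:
$F = -10$ ($F = 2 \left(\left(-5\right) 1\right) = 2 \left(-5\right) = -10$)
$W{\left(d \right)} = 9$ ($W{\left(d \right)} = 6 + 3 = 9$)
$u{\left(L \right)} = \frac{1}{-10 + L}$
$n{\left(N,b \right)} = 27$ ($n{\left(N,b \right)} = 9 \cdot 3 = 27$)
$V{\left(R \right)} = 27$
$V{\left(-196 \right)} - -436258 = 27 - -436258 = 27 + 436258 = 436285$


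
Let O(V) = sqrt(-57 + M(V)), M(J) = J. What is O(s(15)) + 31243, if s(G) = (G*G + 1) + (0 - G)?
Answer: 31243 + sqrt(154) ≈ 31255.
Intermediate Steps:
s(G) = 1 + G**2 - G (s(G) = (G**2 + 1) - G = (1 + G**2) - G = 1 + G**2 - G)
O(V) = sqrt(-57 + V)
O(s(15)) + 31243 = sqrt(-57 + (1 + 15**2 - 1*15)) + 31243 = sqrt(-57 + (1 + 225 - 15)) + 31243 = sqrt(-57 + 211) + 31243 = sqrt(154) + 31243 = 31243 + sqrt(154)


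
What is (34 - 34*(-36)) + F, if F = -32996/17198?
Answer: 10801044/8599 ≈ 1256.1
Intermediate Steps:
F = -16498/8599 (F = -32996*1/17198 = -16498/8599 ≈ -1.9186)
(34 - 34*(-36)) + F = (34 - 34*(-36)) - 16498/8599 = (34 + 1224) - 16498/8599 = 1258 - 16498/8599 = 10801044/8599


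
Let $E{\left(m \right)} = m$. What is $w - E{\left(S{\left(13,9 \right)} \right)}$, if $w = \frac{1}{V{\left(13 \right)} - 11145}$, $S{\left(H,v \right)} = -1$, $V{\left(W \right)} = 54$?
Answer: $\frac{11090}{11091} \approx 0.99991$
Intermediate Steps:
$w = - \frac{1}{11091}$ ($w = \frac{1}{54 - 11145} = \frac{1}{-11091} = - \frac{1}{11091} \approx -9.0163 \cdot 10^{-5}$)
$w - E{\left(S{\left(13,9 \right)} \right)} = - \frac{1}{11091} - -1 = - \frac{1}{11091} + 1 = \frac{11090}{11091}$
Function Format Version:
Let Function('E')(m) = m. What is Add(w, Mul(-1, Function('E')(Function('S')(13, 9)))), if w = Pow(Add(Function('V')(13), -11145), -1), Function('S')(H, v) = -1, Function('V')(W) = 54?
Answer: Rational(11090, 11091) ≈ 0.99991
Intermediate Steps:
w = Rational(-1, 11091) (w = Pow(Add(54, -11145), -1) = Pow(-11091, -1) = Rational(-1, 11091) ≈ -9.0163e-5)
Add(w, Mul(-1, Function('E')(Function('S')(13, 9)))) = Add(Rational(-1, 11091), Mul(-1, -1)) = Add(Rational(-1, 11091), 1) = Rational(11090, 11091)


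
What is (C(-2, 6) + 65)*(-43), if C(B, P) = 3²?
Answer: -3182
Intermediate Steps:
C(B, P) = 9
(C(-2, 6) + 65)*(-43) = (9 + 65)*(-43) = 74*(-43) = -3182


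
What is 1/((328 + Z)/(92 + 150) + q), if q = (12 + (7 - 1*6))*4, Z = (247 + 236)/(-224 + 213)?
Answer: 2662/141549 ≈ 0.018806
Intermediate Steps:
Z = -483/11 (Z = 483/(-11) = 483*(-1/11) = -483/11 ≈ -43.909)
q = 52 (q = (12 + (7 - 6))*4 = (12 + 1)*4 = 13*4 = 52)
1/((328 + Z)/(92 + 150) + q) = 1/((328 - 483/11)/(92 + 150) + 52) = 1/((3125/11)/242 + 52) = 1/((3125/11)*(1/242) + 52) = 1/(3125/2662 + 52) = 1/(141549/2662) = 2662/141549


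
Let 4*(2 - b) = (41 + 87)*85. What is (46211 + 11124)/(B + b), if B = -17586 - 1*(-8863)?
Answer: -57335/11441 ≈ -5.0114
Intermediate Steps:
b = -2718 (b = 2 - (41 + 87)*85/4 = 2 - 32*85 = 2 - 1/4*10880 = 2 - 2720 = -2718)
B = -8723 (B = -17586 + 8863 = -8723)
(46211 + 11124)/(B + b) = (46211 + 11124)/(-8723 - 2718) = 57335/(-11441) = 57335*(-1/11441) = -57335/11441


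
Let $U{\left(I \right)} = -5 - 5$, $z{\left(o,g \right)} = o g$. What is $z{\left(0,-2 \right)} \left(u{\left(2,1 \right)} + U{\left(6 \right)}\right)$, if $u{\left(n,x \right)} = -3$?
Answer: $0$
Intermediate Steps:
$z{\left(o,g \right)} = g o$
$U{\left(I \right)} = -10$ ($U{\left(I \right)} = -5 - 5 = -10$)
$z{\left(0,-2 \right)} \left(u{\left(2,1 \right)} + U{\left(6 \right)}\right) = \left(-2\right) 0 \left(-3 - 10\right) = 0 \left(-13\right) = 0$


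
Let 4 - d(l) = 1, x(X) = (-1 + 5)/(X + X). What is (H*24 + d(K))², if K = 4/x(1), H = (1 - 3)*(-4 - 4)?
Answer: 149769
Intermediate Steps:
H = 16 (H = -2*(-8) = 16)
x(X) = 2/X (x(X) = 4/((2*X)) = 4*(1/(2*X)) = 2/X)
K = 2 (K = 4/((2/1)) = 4/((2*1)) = 4/2 = 4*(½) = 2)
d(l) = 3 (d(l) = 4 - 1*1 = 4 - 1 = 3)
(H*24 + d(K))² = (16*24 + 3)² = (384 + 3)² = 387² = 149769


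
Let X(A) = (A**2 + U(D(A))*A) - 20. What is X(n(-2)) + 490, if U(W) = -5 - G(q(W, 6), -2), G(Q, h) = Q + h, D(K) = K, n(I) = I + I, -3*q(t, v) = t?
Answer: 1510/3 ≈ 503.33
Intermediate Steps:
q(t, v) = -t/3
n(I) = 2*I
U(W) = -3 + W/3 (U(W) = -5 - (-W/3 - 2) = -5 - (-2 - W/3) = -5 + (2 + W/3) = -3 + W/3)
X(A) = -20 + A**2 + A*(-3 + A/3) (X(A) = (A**2 + (-3 + A/3)*A) - 20 = (A**2 + A*(-3 + A/3)) - 20 = -20 + A**2 + A*(-3 + A/3))
X(n(-2)) + 490 = (-20 - 6*(-2) + 4*(2*(-2))**2/3) + 490 = (-20 - 3*(-4) + (4/3)*(-4)**2) + 490 = (-20 + 12 + (4/3)*16) + 490 = (-20 + 12 + 64/3) + 490 = 40/3 + 490 = 1510/3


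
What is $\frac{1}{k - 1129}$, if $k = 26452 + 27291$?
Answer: $\frac{1}{52614} \approx 1.9006 \cdot 10^{-5}$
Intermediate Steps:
$k = 53743$
$\frac{1}{k - 1129} = \frac{1}{53743 - 1129} = \frac{1}{52614}$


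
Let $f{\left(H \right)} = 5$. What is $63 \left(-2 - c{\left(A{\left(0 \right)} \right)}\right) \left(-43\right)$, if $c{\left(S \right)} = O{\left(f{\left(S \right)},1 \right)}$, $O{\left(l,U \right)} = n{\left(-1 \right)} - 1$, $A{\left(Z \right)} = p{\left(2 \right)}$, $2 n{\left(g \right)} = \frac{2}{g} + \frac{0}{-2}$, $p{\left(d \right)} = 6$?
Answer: $0$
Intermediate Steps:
$n{\left(g \right)} = \frac{1}{g}$ ($n{\left(g \right)} = \frac{\frac{2}{g} + \frac{0}{-2}}{2} = \frac{\frac{2}{g} + 0 \left(- \frac{1}{2}\right)}{2} = \frac{\frac{2}{g} + 0}{2} = \frac{2 \frac{1}{g}}{2} = \frac{1}{g}$)
$A{\left(Z \right)} = 6$
$O{\left(l,U \right)} = -2$ ($O{\left(l,U \right)} = \frac{1}{-1} - 1 = -1 - 1 = -2$)
$c{\left(S \right)} = -2$
$63 \left(-2 - c{\left(A{\left(0 \right)} \right)}\right) \left(-43\right) = 63 \left(-2 - -2\right) \left(-43\right) = 63 \left(-2 + 2\right) \left(-43\right) = 63 \cdot 0 \left(-43\right) = 0 \left(-43\right) = 0$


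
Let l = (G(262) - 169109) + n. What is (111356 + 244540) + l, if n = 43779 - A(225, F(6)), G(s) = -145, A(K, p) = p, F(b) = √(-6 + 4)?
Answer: 230421 - I*√2 ≈ 2.3042e+5 - 1.4142*I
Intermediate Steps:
F(b) = I*√2 (F(b) = √(-2) = I*√2)
n = 43779 - I*√2 ≈ 43779.0 - 1.4142*I
l = -125475 - I*√2 (l = (-145 - 169109) + (43779 - I*√2) = -169254 + (43779 - I*√2) = -125475 - I*√2 ≈ -1.2548e+5 - 1.4142*I)
(111356 + 244540) + l = (111356 + 244540) + (-125475 - I*√2) = 355896 + (-125475 - I*√2) = 230421 - I*√2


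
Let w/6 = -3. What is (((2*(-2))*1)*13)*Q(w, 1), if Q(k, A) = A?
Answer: -52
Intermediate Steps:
w = -18 (w = 6*(-3) = -18)
(((2*(-2))*1)*13)*Q(w, 1) = (((2*(-2))*1)*13)*1 = (-4*1*13)*1 = -4*13*1 = -52*1 = -52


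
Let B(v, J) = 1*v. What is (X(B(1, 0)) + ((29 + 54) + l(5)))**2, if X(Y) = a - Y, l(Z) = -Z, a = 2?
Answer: 6241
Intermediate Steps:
B(v, J) = v
X(Y) = 2 - Y
(X(B(1, 0)) + ((29 + 54) + l(5)))**2 = ((2 - 1*1) + ((29 + 54) - 1*5))**2 = ((2 - 1) + (83 - 5))**2 = (1 + 78)**2 = 79**2 = 6241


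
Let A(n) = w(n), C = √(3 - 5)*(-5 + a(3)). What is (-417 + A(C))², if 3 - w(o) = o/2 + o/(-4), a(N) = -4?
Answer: 1371087/8 - 1863*I*√2 ≈ 1.7139e+5 - 2634.7*I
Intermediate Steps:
C = -9*I*√2 (C = √(3 - 5)*(-5 - 4) = √(-2)*(-9) = (I*√2)*(-9) = -9*I*√2 ≈ -12.728*I)
w(o) = 3 - o/4 (w(o) = 3 - (o/2 + o/(-4)) = 3 - (o*(½) + o*(-¼)) = 3 - (o/2 - o/4) = 3 - o/4)
A(n) = 3 - n/4
(-417 + A(C))² = (-417 + (3 - (-9)*I*√2/4))² = (-417 + (3 + 9*I*√2/4))² = (-414 + 9*I*√2/4)²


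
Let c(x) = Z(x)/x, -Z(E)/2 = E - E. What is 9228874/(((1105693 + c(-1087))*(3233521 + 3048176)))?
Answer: 9228874/6945628401021 ≈ 1.3287e-6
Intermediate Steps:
Z(E) = 0 (Z(E) = -2*(E - E) = -2*0 = 0)
c(x) = 0 (c(x) = 0/x = 0)
9228874/(((1105693 + c(-1087))*(3233521 + 3048176))) = 9228874/(((1105693 + 0)*(3233521 + 3048176))) = 9228874/((1105693*6281697)) = 9228874/6945628401021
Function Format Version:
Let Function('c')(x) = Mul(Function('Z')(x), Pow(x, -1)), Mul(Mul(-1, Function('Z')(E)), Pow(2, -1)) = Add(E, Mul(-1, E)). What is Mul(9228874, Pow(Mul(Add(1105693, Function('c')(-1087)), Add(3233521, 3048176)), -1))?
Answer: Rational(9228874, 6945628401021) ≈ 1.3287e-6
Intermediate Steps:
Function('Z')(E) = 0 (Function('Z')(E) = Mul(-2, Add(E, Mul(-1, E))) = Mul(-2, 0) = 0)
Function('c')(x) = 0 (Function('c')(x) = Mul(0, Pow(x, -1)) = 0)
Mul(9228874, Pow(Mul(Add(1105693, Function('c')(-1087)), Add(3233521, 3048176)), -1)) = Mul(9228874, Pow(Mul(Add(1105693, 0), Add(3233521, 3048176)), -1)) = Mul(9228874, Pow(Mul(1105693, 6281697), -1)) = Mul(9228874, Pow(6945628401021, -1)) = Mul(9228874, Rational(1, 6945628401021)) = Rational(9228874, 6945628401021)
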